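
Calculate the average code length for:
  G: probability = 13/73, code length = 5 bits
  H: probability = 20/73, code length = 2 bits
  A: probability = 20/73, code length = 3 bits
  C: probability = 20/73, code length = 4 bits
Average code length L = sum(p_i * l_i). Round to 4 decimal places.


Weighted contributions p_i * l_i:
  G: (13/73) * 5 = 65/73
  H: (20/73) * 2 = 40/73
  A: (20/73) * 3 = 60/73
  C: (20/73) * 4 = 80/73
Sum = (65 + 40 + 60 + 80)/73 = 245/73

L = 245/73 = 3.3562 bits/symbol


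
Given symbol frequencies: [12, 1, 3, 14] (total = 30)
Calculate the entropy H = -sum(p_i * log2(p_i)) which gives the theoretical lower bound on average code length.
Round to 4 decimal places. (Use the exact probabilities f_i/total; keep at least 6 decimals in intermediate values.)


Per-symbol terms -p_i * log2(p_i) with p_i = f_i/30:
  p = 12/30 = 0.400000: log2(p) = -1.321928, -p*log2(p) = 0.528771
  p = 1/30 = 0.033333: log2(p) = -4.906891, -p*log2(p) = 0.163563
  p = 3/30 = 0.100000: log2(p) = -3.321928, -p*log2(p) = 0.332193
  p = 14/30 = 0.466667: log2(p) = -1.099536, -p*log2(p) = 0.513117
H = 0.528771 + 0.163563 + 0.332193 + 0.513117 = 1.537644

H = 1.5376 bits/symbol


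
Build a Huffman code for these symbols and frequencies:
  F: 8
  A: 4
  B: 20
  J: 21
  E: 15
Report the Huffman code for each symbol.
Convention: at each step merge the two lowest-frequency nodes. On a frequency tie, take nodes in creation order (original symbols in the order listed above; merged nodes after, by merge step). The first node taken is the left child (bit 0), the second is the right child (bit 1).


Huffman tree construction:
Step 1: Merge A(4) + F(8) = 12
Step 2: Merge (A+F)(12) + E(15) = 27
Step 3: Merge B(20) + J(21) = 41
Step 4: Merge ((A+F)+E)(27) + (B+J)(41) = 68
Read each symbol's code off the tree from the root (left child = 0, right child = 1).

Codes:
  F: 001 (length 3)
  A: 000 (length 3)
  B: 10 (length 2)
  J: 11 (length 2)
  E: 01 (length 2)
Average code length: 148/68 = 2.1765 bits/symbol


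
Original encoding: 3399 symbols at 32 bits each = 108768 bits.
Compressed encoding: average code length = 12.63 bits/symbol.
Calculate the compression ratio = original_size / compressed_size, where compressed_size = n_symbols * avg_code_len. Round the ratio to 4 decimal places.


original_size = n_symbols * orig_bits = 3399 * 32 = 108768 bits
compressed_size = n_symbols * avg_code_len = 3399 * 12.63 = 42929.37 bits
ratio = original_size / compressed_size = 108768 / 42929.37 = 2.5337

Compression ratio = 2.5337


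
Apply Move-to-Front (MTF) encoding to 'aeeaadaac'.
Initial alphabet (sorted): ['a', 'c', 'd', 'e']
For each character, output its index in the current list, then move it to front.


MTF encoding:
'a': index 0 in ['a', 'c', 'd', 'e'] -> ['a', 'c', 'd', 'e']
'e': index 3 in ['a', 'c', 'd', 'e'] -> ['e', 'a', 'c', 'd']
'e': index 0 in ['e', 'a', 'c', 'd'] -> ['e', 'a', 'c', 'd']
'a': index 1 in ['e', 'a', 'c', 'd'] -> ['a', 'e', 'c', 'd']
'a': index 0 in ['a', 'e', 'c', 'd'] -> ['a', 'e', 'c', 'd']
'd': index 3 in ['a', 'e', 'c', 'd'] -> ['d', 'a', 'e', 'c']
'a': index 1 in ['d', 'a', 'e', 'c'] -> ['a', 'd', 'e', 'c']
'a': index 0 in ['a', 'd', 'e', 'c'] -> ['a', 'd', 'e', 'c']
'c': index 3 in ['a', 'd', 'e', 'c'] -> ['c', 'a', 'd', 'e']


Output: [0, 3, 0, 1, 0, 3, 1, 0, 3]


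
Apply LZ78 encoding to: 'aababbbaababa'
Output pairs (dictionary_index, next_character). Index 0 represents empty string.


LZ78 encoding steps:
Dictionary: {0: ''}
Step 1: w='' (idx 0), next='a' -> output (0, 'a'), add 'a' as idx 1
Step 2: w='a' (idx 1), next='b' -> output (1, 'b'), add 'ab' as idx 2
Step 3: w='ab' (idx 2), next='b' -> output (2, 'b'), add 'abb' as idx 3
Step 4: w='' (idx 0), next='b' -> output (0, 'b'), add 'b' as idx 4
Step 5: w='a' (idx 1), next='a' -> output (1, 'a'), add 'aa' as idx 5
Step 6: w='b' (idx 4), next='a' -> output (4, 'a'), add 'ba' as idx 6
Step 7: w='ba' (idx 6), end of input -> output (6, '')


Encoded: [(0, 'a'), (1, 'b'), (2, 'b'), (0, 'b'), (1, 'a'), (4, 'a'), (6, '')]


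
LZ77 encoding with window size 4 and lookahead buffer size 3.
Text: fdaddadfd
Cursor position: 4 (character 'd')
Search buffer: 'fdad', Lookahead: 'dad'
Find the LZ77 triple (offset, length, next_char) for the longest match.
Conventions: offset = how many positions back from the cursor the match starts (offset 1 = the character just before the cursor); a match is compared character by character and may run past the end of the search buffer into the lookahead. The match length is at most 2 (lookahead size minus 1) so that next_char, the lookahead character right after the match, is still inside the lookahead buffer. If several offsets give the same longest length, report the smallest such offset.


Try each offset into the search buffer:
  offset=1 (pos 3, char 'd'): match length 1
  offset=2 (pos 2, char 'a'): match length 0
  offset=3 (pos 1, char 'd'): match length 2
  offset=4 (pos 0, char 'f'): match length 0
Longest match has length 2 at offset 3.
next_char = character at position 4 + 2 = 6 -> 'd'

Best match: offset=3, length=2 (matching 'da' starting at position 1)
LZ77 triple: (3, 2, 'd')


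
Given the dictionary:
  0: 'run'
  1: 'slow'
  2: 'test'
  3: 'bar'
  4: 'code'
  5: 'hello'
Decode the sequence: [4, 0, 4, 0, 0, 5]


Look up each index in the dictionary:
  4 -> 'code'
  0 -> 'run'
  4 -> 'code'
  0 -> 'run'
  0 -> 'run'
  5 -> 'hello'

Decoded: "code run code run run hello"


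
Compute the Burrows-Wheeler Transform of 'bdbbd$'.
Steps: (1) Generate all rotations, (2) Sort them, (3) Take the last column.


Rotations (sorted):
  0: $bdbbd -> last char: d
  1: bbd$bd -> last char: d
  2: bd$bdb -> last char: b
  3: bdbbd$ -> last char: $
  4: d$bdbb -> last char: b
  5: dbbd$b -> last char: b


BWT = ddb$bb


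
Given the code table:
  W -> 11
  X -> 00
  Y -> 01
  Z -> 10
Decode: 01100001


Decoding:
01 -> Y
10 -> Z
00 -> X
01 -> Y


Result: YZXY


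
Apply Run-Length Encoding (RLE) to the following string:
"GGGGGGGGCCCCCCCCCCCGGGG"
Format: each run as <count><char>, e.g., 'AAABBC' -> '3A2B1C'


Scanning runs left to right:
  i=0: run of 'G' x 8 -> '8G'
  i=8: run of 'C' x 11 -> '11C'
  i=19: run of 'G' x 4 -> '4G'

RLE = 8G11C4G


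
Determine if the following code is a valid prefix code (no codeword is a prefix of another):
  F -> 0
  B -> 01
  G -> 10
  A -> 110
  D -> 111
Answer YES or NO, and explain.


Checking each pair (does one codeword prefix another?):
  F='0' vs B='01': prefix -- VIOLATION

NO -- this is NOT a valid prefix code. F (0) is a prefix of B (01).


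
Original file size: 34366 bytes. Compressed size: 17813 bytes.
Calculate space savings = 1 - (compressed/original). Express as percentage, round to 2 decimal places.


ratio = compressed/original = 17813/34366 = 0.518332
savings = 1 - ratio = 1 - 0.518332 = 0.481668
as a percentage: 0.481668 * 100 = 48.17%

Space savings = 1 - 17813/34366 = 48.17%


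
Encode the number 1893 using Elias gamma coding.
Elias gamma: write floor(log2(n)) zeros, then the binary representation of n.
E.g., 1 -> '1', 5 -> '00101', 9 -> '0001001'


num_bits = floor(log2(1893)) + 1 = 11
leading_zeros = num_bits - 1 = 10
binary(1893) = 11101100101

Elias gamma(1893) = '0000000000' + '11101100101' = 000000000011101100101 (21 bits)


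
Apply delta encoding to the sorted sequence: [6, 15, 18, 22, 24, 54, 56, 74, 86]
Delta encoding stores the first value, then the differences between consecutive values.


First value: 6
Deltas:
  15 - 6 = 9
  18 - 15 = 3
  22 - 18 = 4
  24 - 22 = 2
  54 - 24 = 30
  56 - 54 = 2
  74 - 56 = 18
  86 - 74 = 12


Delta encoded: [6, 9, 3, 4, 2, 30, 2, 18, 12]


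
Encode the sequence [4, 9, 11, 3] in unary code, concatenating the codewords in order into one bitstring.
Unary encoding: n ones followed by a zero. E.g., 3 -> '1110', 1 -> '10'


Encode each number as n ones followed by a terminating 0:
  4 -> 11110 (5 bits)
  9 -> 1111111110 (10 bits)
  11 -> 111111111110 (12 bits)
  3 -> 1110 (4 bits)
Total length = 5 + 10 + 12 + 4 = 31 bits.

Unary([4, 9, 11, 3]) = 1111011111111101111111111101110 (31 bits)


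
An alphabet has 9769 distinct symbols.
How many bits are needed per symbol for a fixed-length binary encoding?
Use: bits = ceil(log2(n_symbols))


log2(9769) = 13.254
Bracket: 2^13 = 8192 < 9769 <= 2^14 = 16384
So ceil(log2(9769)) = 14

bits = ceil(log2(9769)) = ceil(13.254) = 14 bits


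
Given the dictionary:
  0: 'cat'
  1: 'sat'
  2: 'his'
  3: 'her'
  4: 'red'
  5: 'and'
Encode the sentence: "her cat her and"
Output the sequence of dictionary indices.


Look up each word in the dictionary:
  'her' -> 3
  'cat' -> 0
  'her' -> 3
  'and' -> 5

Encoded: [3, 0, 3, 5]


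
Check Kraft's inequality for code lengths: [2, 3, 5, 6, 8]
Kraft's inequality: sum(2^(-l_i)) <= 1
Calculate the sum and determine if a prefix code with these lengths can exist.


Sum = 2^(-2) + 2^(-3) + 2^(-5) + 2^(-6) + 2^(-8)
    = 0.25 + 0.125 + 0.03125 + 0.015625 + 0.00390625
    = 109/256 = 0.42578125
Since 0.42578125 <= 1, Kraft's inequality IS satisfied.
A prefix code with these lengths CAN exist.

Kraft sum = 0.42578125. Satisfied.


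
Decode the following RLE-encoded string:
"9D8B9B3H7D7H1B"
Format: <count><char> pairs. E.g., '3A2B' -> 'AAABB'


Expanding each <count><char> pair:
  9D -> 'DDDDDDDDD'
  8B -> 'BBBBBBBB'
  9B -> 'BBBBBBBBB'
  3H -> 'HHH'
  7D -> 'DDDDDDD'
  7H -> 'HHHHHHH'
  1B -> 'B'

Decoded = DDDDDDDDDBBBBBBBBBBBBBBBBBHHHDDDDDDDHHHHHHHB


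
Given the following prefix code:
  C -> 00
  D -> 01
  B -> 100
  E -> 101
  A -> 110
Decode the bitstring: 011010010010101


Decoding step by step:
Bits 01 -> D
Bits 101 -> E
Bits 00 -> C
Bits 100 -> B
Bits 101 -> E
Bits 01 -> D


Decoded message: DECBED


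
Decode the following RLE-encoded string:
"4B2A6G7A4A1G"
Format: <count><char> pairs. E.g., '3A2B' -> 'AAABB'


Expanding each <count><char> pair:
  4B -> 'BBBB'
  2A -> 'AA'
  6G -> 'GGGGGG'
  7A -> 'AAAAAAA'
  4A -> 'AAAA'
  1G -> 'G'

Decoded = BBBBAAGGGGGGAAAAAAAAAAAG


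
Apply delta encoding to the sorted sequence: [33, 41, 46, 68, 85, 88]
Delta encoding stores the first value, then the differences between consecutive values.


First value: 33
Deltas:
  41 - 33 = 8
  46 - 41 = 5
  68 - 46 = 22
  85 - 68 = 17
  88 - 85 = 3


Delta encoded: [33, 8, 5, 22, 17, 3]


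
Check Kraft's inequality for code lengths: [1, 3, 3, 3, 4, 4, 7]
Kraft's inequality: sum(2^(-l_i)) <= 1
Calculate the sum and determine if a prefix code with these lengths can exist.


Sum = 2^(-1) + 2^(-3) + 2^(-3) + 2^(-3) + 2^(-4) + 2^(-4) + 2^(-7)
    = 0.5 + 0.125 + 0.125 + 0.125 + 0.0625 + 0.0625 + 0.0078125
    = 129/128 = 1.0078125
Since 1.0078125 > 1, Kraft's inequality is NOT satisfied.
A prefix code with these lengths CANNOT exist.

Kraft sum = 1.0078125. Not satisfied.


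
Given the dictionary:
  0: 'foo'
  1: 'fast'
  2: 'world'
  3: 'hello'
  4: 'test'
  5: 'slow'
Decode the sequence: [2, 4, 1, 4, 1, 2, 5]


Look up each index in the dictionary:
  2 -> 'world'
  4 -> 'test'
  1 -> 'fast'
  4 -> 'test'
  1 -> 'fast'
  2 -> 'world'
  5 -> 'slow'

Decoded: "world test fast test fast world slow"


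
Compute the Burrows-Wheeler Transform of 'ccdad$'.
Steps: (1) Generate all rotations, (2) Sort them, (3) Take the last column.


Rotations (sorted):
  0: $ccdad -> last char: d
  1: ad$ccd -> last char: d
  2: ccdad$ -> last char: $
  3: cdad$c -> last char: c
  4: d$ccda -> last char: a
  5: dad$cc -> last char: c


BWT = dd$cac


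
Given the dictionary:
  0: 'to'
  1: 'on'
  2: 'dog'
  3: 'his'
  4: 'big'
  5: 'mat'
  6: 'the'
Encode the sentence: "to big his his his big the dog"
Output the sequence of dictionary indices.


Look up each word in the dictionary:
  'to' -> 0
  'big' -> 4
  'his' -> 3
  'his' -> 3
  'his' -> 3
  'big' -> 4
  'the' -> 6
  'dog' -> 2

Encoded: [0, 4, 3, 3, 3, 4, 6, 2]


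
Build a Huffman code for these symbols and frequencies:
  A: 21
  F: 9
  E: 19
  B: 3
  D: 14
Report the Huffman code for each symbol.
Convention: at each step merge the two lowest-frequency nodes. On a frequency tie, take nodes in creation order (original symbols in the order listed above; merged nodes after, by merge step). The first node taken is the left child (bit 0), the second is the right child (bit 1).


Huffman tree construction:
Step 1: Merge B(3) + F(9) = 12
Step 2: Merge (B+F)(12) + D(14) = 26
Step 3: Merge E(19) + A(21) = 40
Step 4: Merge ((B+F)+D)(26) + (E+A)(40) = 66
Read each symbol's code off the tree from the root (left child = 0, right child = 1).

Codes:
  A: 11 (length 2)
  F: 001 (length 3)
  E: 10 (length 2)
  B: 000 (length 3)
  D: 01 (length 2)
Average code length: 144/66 = 2.1818 bits/symbol


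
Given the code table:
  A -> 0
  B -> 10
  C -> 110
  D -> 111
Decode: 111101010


Decoding:
111 -> D
10 -> B
10 -> B
10 -> B


Result: DBBB


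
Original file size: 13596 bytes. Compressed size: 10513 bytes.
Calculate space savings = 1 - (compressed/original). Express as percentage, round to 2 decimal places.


ratio = compressed/original = 10513/13596 = 0.773242
savings = 1 - ratio = 1 - 0.773242 = 0.226758
as a percentage: 0.226758 * 100 = 22.68%

Space savings = 1 - 10513/13596 = 22.68%


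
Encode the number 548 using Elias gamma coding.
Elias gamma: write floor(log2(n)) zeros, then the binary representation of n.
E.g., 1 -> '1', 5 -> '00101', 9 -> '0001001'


num_bits = floor(log2(548)) + 1 = 10
leading_zeros = num_bits - 1 = 9
binary(548) = 1000100100

Elias gamma(548) = '000000000' + '1000100100' = 0000000001000100100 (19 bits)


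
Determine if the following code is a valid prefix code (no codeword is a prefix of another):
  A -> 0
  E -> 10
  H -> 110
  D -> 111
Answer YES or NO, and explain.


Checking each pair (does one codeword prefix another?):
  A='0' vs E='10': no prefix
  A='0' vs H='110': no prefix
  A='0' vs D='111': no prefix
  E='10' vs A='0': no prefix
  E='10' vs H='110': no prefix
  E='10' vs D='111': no prefix
  H='110' vs A='0': no prefix
  H='110' vs E='10': no prefix
  H='110' vs D='111': no prefix
  D='111' vs A='0': no prefix
  D='111' vs E='10': no prefix
  D='111' vs H='110': no prefix
No violation found over all pairs.

YES -- this is a valid prefix code. No codeword is a prefix of any other codeword.


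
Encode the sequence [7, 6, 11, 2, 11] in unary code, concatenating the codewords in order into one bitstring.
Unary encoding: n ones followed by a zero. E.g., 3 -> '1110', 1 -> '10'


Encode each number as n ones followed by a terminating 0:
  7 -> 11111110 (8 bits)
  6 -> 1111110 (7 bits)
  11 -> 111111111110 (12 bits)
  2 -> 110 (3 bits)
  11 -> 111111111110 (12 bits)
Total length = 8 + 7 + 12 + 3 + 12 = 42 bits.

Unary([7, 6, 11, 2, 11]) = 111111101111110111111111110110111111111110 (42 bits)


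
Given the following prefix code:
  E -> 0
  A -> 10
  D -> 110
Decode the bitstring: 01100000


Decoding step by step:
Bits 0 -> E
Bits 110 -> D
Bits 0 -> E
Bits 0 -> E
Bits 0 -> E
Bits 0 -> E


Decoded message: EDEEEE


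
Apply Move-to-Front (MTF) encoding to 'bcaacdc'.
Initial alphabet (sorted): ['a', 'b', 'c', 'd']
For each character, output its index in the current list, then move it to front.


MTF encoding:
'b': index 1 in ['a', 'b', 'c', 'd'] -> ['b', 'a', 'c', 'd']
'c': index 2 in ['b', 'a', 'c', 'd'] -> ['c', 'b', 'a', 'd']
'a': index 2 in ['c', 'b', 'a', 'd'] -> ['a', 'c', 'b', 'd']
'a': index 0 in ['a', 'c', 'b', 'd'] -> ['a', 'c', 'b', 'd']
'c': index 1 in ['a', 'c', 'b', 'd'] -> ['c', 'a', 'b', 'd']
'd': index 3 in ['c', 'a', 'b', 'd'] -> ['d', 'c', 'a', 'b']
'c': index 1 in ['d', 'c', 'a', 'b'] -> ['c', 'd', 'a', 'b']


Output: [1, 2, 2, 0, 1, 3, 1]


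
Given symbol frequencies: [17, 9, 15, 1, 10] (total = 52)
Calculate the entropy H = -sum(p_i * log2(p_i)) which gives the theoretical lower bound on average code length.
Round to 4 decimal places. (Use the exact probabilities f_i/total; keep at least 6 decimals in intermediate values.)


Per-symbol terms -p_i * log2(p_i) with p_i = f_i/52:
  p = 17/52 = 0.326923: log2(p) = -1.612977, -p*log2(p) = 0.527319
  p = 9/52 = 0.173077: log2(p) = -2.530515, -p*log2(p) = 0.437974
  p = 15/52 = 0.288462: log2(p) = -1.793549, -p*log2(p) = 0.517370
  p = 1/52 = 0.019231: log2(p) = -5.700440, -p*log2(p) = 0.109624
  p = 10/52 = 0.192308: log2(p) = -2.378512, -p*log2(p) = 0.457406
H = 0.527319 + 0.437974 + 0.517370 + 0.109624 + 0.457406 = 2.049693

H = 2.0497 bits/symbol


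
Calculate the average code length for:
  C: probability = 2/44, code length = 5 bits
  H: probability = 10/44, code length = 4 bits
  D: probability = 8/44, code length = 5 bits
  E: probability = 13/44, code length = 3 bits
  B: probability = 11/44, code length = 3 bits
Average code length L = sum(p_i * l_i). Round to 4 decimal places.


Weighted contributions p_i * l_i:
  C: (2/44) * 5 = 10/44
  H: (10/44) * 4 = 40/44
  D: (8/44) * 5 = 40/44
  E: (13/44) * 3 = 39/44
  B: (11/44) * 3 = 33/44
Sum = (10 + 40 + 40 + 39 + 33)/44 = 162/44

L = 162/44 = 3.6818 bits/symbol


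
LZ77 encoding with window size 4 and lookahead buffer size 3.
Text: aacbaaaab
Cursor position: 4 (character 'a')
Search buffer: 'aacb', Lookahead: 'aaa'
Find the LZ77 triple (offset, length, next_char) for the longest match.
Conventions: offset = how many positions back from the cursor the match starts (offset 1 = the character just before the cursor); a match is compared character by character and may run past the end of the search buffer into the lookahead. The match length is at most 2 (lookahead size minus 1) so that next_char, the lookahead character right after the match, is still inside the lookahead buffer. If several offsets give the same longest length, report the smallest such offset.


Try each offset into the search buffer:
  offset=1 (pos 3, char 'b'): match length 0
  offset=2 (pos 2, char 'c'): match length 0
  offset=3 (pos 1, char 'a'): match length 1
  offset=4 (pos 0, char 'a'): match length 2
Longest match has length 2 at offset 4.
next_char = character at position 4 + 2 = 6 -> 'a'

Best match: offset=4, length=2 (matching 'aa' starting at position 0)
LZ77 triple: (4, 2, 'a')


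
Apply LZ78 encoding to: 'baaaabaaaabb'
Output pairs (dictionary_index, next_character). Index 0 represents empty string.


LZ78 encoding steps:
Dictionary: {0: ''}
Step 1: w='' (idx 0), next='b' -> output (0, 'b'), add 'b' as idx 1
Step 2: w='' (idx 0), next='a' -> output (0, 'a'), add 'a' as idx 2
Step 3: w='a' (idx 2), next='a' -> output (2, 'a'), add 'aa' as idx 3
Step 4: w='a' (idx 2), next='b' -> output (2, 'b'), add 'ab' as idx 4
Step 5: w='aa' (idx 3), next='a' -> output (3, 'a'), add 'aaa' as idx 5
Step 6: w='ab' (idx 4), next='b' -> output (4, 'b'), add 'abb' as idx 6


Encoded: [(0, 'b'), (0, 'a'), (2, 'a'), (2, 'b'), (3, 'a'), (4, 'b')]


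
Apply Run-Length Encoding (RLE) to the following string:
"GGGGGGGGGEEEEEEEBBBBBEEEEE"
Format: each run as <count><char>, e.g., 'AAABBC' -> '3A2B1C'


Scanning runs left to right:
  i=0: run of 'G' x 9 -> '9G'
  i=9: run of 'E' x 7 -> '7E'
  i=16: run of 'B' x 5 -> '5B'
  i=21: run of 'E' x 5 -> '5E'

RLE = 9G7E5B5E


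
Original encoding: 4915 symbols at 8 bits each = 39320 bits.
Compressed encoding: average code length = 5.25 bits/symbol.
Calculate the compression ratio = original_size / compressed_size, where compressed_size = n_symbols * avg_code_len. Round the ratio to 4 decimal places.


original_size = n_symbols * orig_bits = 4915 * 8 = 39320 bits
compressed_size = n_symbols * avg_code_len = 4915 * 5.25 = 25803.75 bits
ratio = original_size / compressed_size = 39320 / 25803.75 = 1.5238

Compression ratio = 1.5238


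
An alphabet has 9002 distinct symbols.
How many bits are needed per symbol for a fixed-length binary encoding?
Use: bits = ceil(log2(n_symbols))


log2(9002) = 13.136
Bracket: 2^13 = 8192 < 9002 <= 2^14 = 16384
So ceil(log2(9002)) = 14

bits = ceil(log2(9002)) = ceil(13.136) = 14 bits


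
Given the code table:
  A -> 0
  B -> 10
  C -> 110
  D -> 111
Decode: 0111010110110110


Decoding:
0 -> A
111 -> D
0 -> A
10 -> B
110 -> C
110 -> C
110 -> C


Result: ADABCCC


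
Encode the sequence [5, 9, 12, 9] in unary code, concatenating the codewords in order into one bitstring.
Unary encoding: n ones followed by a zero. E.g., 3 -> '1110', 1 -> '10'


Encode each number as n ones followed by a terminating 0:
  5 -> 111110 (6 bits)
  9 -> 1111111110 (10 bits)
  12 -> 1111111111110 (13 bits)
  9 -> 1111111110 (10 bits)
Total length = 6 + 10 + 13 + 10 = 39 bits.

Unary([5, 9, 12, 9]) = 111110111111111011111111111101111111110 (39 bits)


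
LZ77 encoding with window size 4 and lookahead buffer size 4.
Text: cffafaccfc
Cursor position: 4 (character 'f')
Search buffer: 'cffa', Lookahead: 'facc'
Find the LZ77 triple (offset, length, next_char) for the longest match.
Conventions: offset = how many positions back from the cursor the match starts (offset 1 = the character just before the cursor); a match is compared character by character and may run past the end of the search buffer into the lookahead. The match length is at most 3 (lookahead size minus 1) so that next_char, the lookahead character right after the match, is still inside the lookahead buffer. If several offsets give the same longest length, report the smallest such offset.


Try each offset into the search buffer:
  offset=1 (pos 3, char 'a'): match length 0
  offset=2 (pos 2, char 'f'): match length 2
  offset=3 (pos 1, char 'f'): match length 1
  offset=4 (pos 0, char 'c'): match length 0
Longest match has length 2 at offset 2.
next_char = character at position 4 + 2 = 6 -> 'c'

Best match: offset=2, length=2 (matching 'fa' starting at position 2)
LZ77 triple: (2, 2, 'c')


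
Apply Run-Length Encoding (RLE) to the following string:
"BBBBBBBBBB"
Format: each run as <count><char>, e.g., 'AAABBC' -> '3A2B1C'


Scanning runs left to right:
  i=0: run of 'B' x 10 -> '10B'

RLE = 10B


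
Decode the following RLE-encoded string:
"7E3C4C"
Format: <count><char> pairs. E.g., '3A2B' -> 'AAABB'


Expanding each <count><char> pair:
  7E -> 'EEEEEEE'
  3C -> 'CCC'
  4C -> 'CCCC'

Decoded = EEEEEEECCCCCCC


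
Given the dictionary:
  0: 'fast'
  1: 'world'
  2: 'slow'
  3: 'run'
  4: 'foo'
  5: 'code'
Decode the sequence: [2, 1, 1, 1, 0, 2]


Look up each index in the dictionary:
  2 -> 'slow'
  1 -> 'world'
  1 -> 'world'
  1 -> 'world'
  0 -> 'fast'
  2 -> 'slow'

Decoded: "slow world world world fast slow"


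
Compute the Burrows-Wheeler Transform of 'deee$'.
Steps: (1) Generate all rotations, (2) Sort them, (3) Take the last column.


Rotations (sorted):
  0: $deee -> last char: e
  1: deee$ -> last char: $
  2: e$dee -> last char: e
  3: ee$de -> last char: e
  4: eee$d -> last char: d


BWT = e$eed


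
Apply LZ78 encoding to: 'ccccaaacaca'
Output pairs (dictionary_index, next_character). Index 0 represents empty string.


LZ78 encoding steps:
Dictionary: {0: ''}
Step 1: w='' (idx 0), next='c' -> output (0, 'c'), add 'c' as idx 1
Step 2: w='c' (idx 1), next='c' -> output (1, 'c'), add 'cc' as idx 2
Step 3: w='c' (idx 1), next='a' -> output (1, 'a'), add 'ca' as idx 3
Step 4: w='' (idx 0), next='a' -> output (0, 'a'), add 'a' as idx 4
Step 5: w='a' (idx 4), next='c' -> output (4, 'c'), add 'ac' as idx 5
Step 6: w='ac' (idx 5), next='a' -> output (5, 'a'), add 'aca' as idx 6


Encoded: [(0, 'c'), (1, 'c'), (1, 'a'), (0, 'a'), (4, 'c'), (5, 'a')]


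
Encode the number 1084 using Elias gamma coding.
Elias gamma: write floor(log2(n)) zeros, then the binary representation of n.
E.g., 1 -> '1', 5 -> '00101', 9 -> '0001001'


num_bits = floor(log2(1084)) + 1 = 11
leading_zeros = num_bits - 1 = 10
binary(1084) = 10000111100

Elias gamma(1084) = '0000000000' + '10000111100' = 000000000010000111100 (21 bits)


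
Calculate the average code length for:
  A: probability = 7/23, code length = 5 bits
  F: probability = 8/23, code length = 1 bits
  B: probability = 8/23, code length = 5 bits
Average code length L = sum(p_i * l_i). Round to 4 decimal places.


Weighted contributions p_i * l_i:
  A: (7/23) * 5 = 35/23
  F: (8/23) * 1 = 8/23
  B: (8/23) * 5 = 40/23
Sum = (35 + 8 + 40)/23 = 83/23

L = 83/23 = 3.6087 bits/symbol


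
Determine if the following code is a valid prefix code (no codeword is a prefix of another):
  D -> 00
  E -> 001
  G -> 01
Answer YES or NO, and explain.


Checking each pair (does one codeword prefix another?):
  D='00' vs E='001': prefix -- VIOLATION

NO -- this is NOT a valid prefix code. D (00) is a prefix of E (001).


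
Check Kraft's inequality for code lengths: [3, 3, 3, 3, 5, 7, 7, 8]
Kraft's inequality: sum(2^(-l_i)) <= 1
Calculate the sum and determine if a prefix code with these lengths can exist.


Sum = 2^(-3) + 2^(-3) + 2^(-3) + 2^(-3) + 2^(-5) + 2^(-7) + 2^(-7) + 2^(-8)
    = 0.125 + 0.125 + 0.125 + 0.125 + 0.03125 + 0.0078125 + 0.0078125 + 0.00390625
    = 141/256 = 0.55078125
Since 0.55078125 <= 1, Kraft's inequality IS satisfied.
A prefix code with these lengths CAN exist.

Kraft sum = 0.55078125. Satisfied.


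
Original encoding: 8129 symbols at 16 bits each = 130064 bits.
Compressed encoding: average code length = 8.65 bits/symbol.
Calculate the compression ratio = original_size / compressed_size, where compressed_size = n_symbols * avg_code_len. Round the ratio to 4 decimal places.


original_size = n_symbols * orig_bits = 8129 * 16 = 130064 bits
compressed_size = n_symbols * avg_code_len = 8129 * 8.65 = 70315.85 bits
ratio = original_size / compressed_size = 130064 / 70315.85 = 1.8497

Compression ratio = 1.8497


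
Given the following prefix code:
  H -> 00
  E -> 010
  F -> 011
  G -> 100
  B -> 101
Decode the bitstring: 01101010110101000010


Decoding step by step:
Bits 011 -> F
Bits 010 -> E
Bits 101 -> B
Bits 101 -> B
Bits 010 -> E
Bits 00 -> H
Bits 010 -> E


Decoded message: FEBBEHE


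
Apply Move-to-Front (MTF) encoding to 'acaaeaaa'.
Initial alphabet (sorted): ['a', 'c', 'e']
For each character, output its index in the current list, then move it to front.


MTF encoding:
'a': index 0 in ['a', 'c', 'e'] -> ['a', 'c', 'e']
'c': index 1 in ['a', 'c', 'e'] -> ['c', 'a', 'e']
'a': index 1 in ['c', 'a', 'e'] -> ['a', 'c', 'e']
'a': index 0 in ['a', 'c', 'e'] -> ['a', 'c', 'e']
'e': index 2 in ['a', 'c', 'e'] -> ['e', 'a', 'c']
'a': index 1 in ['e', 'a', 'c'] -> ['a', 'e', 'c']
'a': index 0 in ['a', 'e', 'c'] -> ['a', 'e', 'c']
'a': index 0 in ['a', 'e', 'c'] -> ['a', 'e', 'c']


Output: [0, 1, 1, 0, 2, 1, 0, 0]


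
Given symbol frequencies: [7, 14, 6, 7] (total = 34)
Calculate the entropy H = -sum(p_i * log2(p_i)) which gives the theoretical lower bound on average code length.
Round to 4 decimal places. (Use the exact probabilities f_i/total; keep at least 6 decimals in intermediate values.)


Per-symbol terms -p_i * log2(p_i) with p_i = f_i/34:
  p = 7/34 = 0.205882: log2(p) = -2.280108, -p*log2(p) = 0.469434
  p = 14/34 = 0.411765: log2(p) = -1.280108, -p*log2(p) = 0.527103
  p = 6/34 = 0.176471: log2(p) = -2.502500, -p*log2(p) = 0.441618
  p = 7/34 = 0.205882: log2(p) = -2.280108, -p*log2(p) = 0.469434
H = 0.469434 + 0.527103 + 0.441618 + 0.469434 = 1.907589

H = 1.9076 bits/symbol


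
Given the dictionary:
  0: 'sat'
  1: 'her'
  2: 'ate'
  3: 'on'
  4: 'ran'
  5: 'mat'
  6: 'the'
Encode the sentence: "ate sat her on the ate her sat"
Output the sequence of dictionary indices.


Look up each word in the dictionary:
  'ate' -> 2
  'sat' -> 0
  'her' -> 1
  'on' -> 3
  'the' -> 6
  'ate' -> 2
  'her' -> 1
  'sat' -> 0

Encoded: [2, 0, 1, 3, 6, 2, 1, 0]


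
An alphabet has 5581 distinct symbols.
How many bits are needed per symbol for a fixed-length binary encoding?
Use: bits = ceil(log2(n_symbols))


log2(5581) = 12.4463
Bracket: 2^12 = 4096 < 5581 <= 2^13 = 8192
So ceil(log2(5581)) = 13

bits = ceil(log2(5581)) = ceil(12.4463) = 13 bits


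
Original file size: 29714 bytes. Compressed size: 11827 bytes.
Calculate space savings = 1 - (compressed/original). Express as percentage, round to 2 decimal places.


ratio = compressed/original = 11827/29714 = 0.398028
savings = 1 - ratio = 1 - 0.398028 = 0.601972
as a percentage: 0.601972 * 100 = 60.2%

Space savings = 1 - 11827/29714 = 60.2%


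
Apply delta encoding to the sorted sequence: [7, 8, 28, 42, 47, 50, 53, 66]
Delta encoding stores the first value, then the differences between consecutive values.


First value: 7
Deltas:
  8 - 7 = 1
  28 - 8 = 20
  42 - 28 = 14
  47 - 42 = 5
  50 - 47 = 3
  53 - 50 = 3
  66 - 53 = 13


Delta encoded: [7, 1, 20, 14, 5, 3, 3, 13]


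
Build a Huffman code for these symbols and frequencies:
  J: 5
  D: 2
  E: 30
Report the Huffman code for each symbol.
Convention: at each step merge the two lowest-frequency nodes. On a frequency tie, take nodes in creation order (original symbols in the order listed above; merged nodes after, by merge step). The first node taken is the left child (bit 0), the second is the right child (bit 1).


Huffman tree construction:
Step 1: Merge D(2) + J(5) = 7
Step 2: Merge (D+J)(7) + E(30) = 37
Read each symbol's code off the tree from the root (left child = 0, right child = 1).

Codes:
  J: 01 (length 2)
  D: 00 (length 2)
  E: 1 (length 1)
Average code length: 44/37 = 1.1892 bits/symbol


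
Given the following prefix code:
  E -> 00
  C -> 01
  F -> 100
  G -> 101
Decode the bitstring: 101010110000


Decoding step by step:
Bits 101 -> G
Bits 01 -> C
Bits 01 -> C
Bits 100 -> F
Bits 00 -> E


Decoded message: GCCFE


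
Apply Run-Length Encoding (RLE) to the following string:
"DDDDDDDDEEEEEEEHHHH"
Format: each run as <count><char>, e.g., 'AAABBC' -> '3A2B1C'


Scanning runs left to right:
  i=0: run of 'D' x 8 -> '8D'
  i=8: run of 'E' x 7 -> '7E'
  i=15: run of 'H' x 4 -> '4H'

RLE = 8D7E4H


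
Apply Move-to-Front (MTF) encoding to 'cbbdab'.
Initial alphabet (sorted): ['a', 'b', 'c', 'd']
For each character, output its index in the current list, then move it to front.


MTF encoding:
'c': index 2 in ['a', 'b', 'c', 'd'] -> ['c', 'a', 'b', 'd']
'b': index 2 in ['c', 'a', 'b', 'd'] -> ['b', 'c', 'a', 'd']
'b': index 0 in ['b', 'c', 'a', 'd'] -> ['b', 'c', 'a', 'd']
'd': index 3 in ['b', 'c', 'a', 'd'] -> ['d', 'b', 'c', 'a']
'a': index 3 in ['d', 'b', 'c', 'a'] -> ['a', 'd', 'b', 'c']
'b': index 2 in ['a', 'd', 'b', 'c'] -> ['b', 'a', 'd', 'c']


Output: [2, 2, 0, 3, 3, 2]


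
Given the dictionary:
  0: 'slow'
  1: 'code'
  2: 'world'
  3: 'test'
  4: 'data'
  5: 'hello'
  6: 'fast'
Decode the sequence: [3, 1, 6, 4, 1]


Look up each index in the dictionary:
  3 -> 'test'
  1 -> 'code'
  6 -> 'fast'
  4 -> 'data'
  1 -> 'code'

Decoded: "test code fast data code"


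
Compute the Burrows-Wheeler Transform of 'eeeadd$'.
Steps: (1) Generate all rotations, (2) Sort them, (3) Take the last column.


Rotations (sorted):
  0: $eeeadd -> last char: d
  1: add$eee -> last char: e
  2: d$eeead -> last char: d
  3: dd$eeea -> last char: a
  4: eadd$ee -> last char: e
  5: eeadd$e -> last char: e
  6: eeeadd$ -> last char: $


BWT = dedaee$


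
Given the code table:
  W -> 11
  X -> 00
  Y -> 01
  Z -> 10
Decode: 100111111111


Decoding:
10 -> Z
01 -> Y
11 -> W
11 -> W
11 -> W
11 -> W


Result: ZYWWWW


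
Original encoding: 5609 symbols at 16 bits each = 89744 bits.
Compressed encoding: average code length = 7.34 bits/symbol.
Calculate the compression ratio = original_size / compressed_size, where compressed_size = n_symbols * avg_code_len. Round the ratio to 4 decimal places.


original_size = n_symbols * orig_bits = 5609 * 16 = 89744 bits
compressed_size = n_symbols * avg_code_len = 5609 * 7.34 = 41170.06 bits
ratio = original_size / compressed_size = 89744 / 41170.06 = 2.1798

Compression ratio = 2.1798


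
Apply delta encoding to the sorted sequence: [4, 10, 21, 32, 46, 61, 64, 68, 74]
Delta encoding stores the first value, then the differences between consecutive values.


First value: 4
Deltas:
  10 - 4 = 6
  21 - 10 = 11
  32 - 21 = 11
  46 - 32 = 14
  61 - 46 = 15
  64 - 61 = 3
  68 - 64 = 4
  74 - 68 = 6


Delta encoded: [4, 6, 11, 11, 14, 15, 3, 4, 6]


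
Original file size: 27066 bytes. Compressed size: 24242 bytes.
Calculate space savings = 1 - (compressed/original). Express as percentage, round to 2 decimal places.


ratio = compressed/original = 24242/27066 = 0.895662
savings = 1 - ratio = 1 - 0.895662 = 0.104338
as a percentage: 0.104338 * 100 = 10.43%

Space savings = 1 - 24242/27066 = 10.43%


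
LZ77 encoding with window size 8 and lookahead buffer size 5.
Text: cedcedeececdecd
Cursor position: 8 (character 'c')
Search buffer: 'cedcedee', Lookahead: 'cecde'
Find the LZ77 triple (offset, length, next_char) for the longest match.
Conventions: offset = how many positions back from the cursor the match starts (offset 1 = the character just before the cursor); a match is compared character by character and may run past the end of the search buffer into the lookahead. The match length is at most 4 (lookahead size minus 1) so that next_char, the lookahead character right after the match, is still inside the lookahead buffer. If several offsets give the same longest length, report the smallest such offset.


Try each offset into the search buffer:
  offset=1 (pos 7, char 'e'): match length 0
  offset=2 (pos 6, char 'e'): match length 0
  offset=3 (pos 5, char 'd'): match length 0
  offset=4 (pos 4, char 'e'): match length 0
  offset=5 (pos 3, char 'c'): match length 2
  offset=6 (pos 2, char 'd'): match length 0
  offset=7 (pos 1, char 'e'): match length 0
  offset=8 (pos 0, char 'c'): match length 2
Longest match has length 2, found at offsets 5, 8; take the smallest, offset 5.
next_char = character at position 8 + 2 = 10 -> 'c'

Best match: offset=5, length=2 (matching 'ce' starting at position 3)
LZ77 triple: (5, 2, 'c')


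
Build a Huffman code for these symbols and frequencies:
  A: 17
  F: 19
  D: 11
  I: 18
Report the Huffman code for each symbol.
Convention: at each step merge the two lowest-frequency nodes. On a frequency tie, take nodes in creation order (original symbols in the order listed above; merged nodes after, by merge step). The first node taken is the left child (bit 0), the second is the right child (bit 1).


Huffman tree construction:
Step 1: Merge D(11) + A(17) = 28
Step 2: Merge I(18) + F(19) = 37
Step 3: Merge (D+A)(28) + (I+F)(37) = 65
Read each symbol's code off the tree from the root (left child = 0, right child = 1).

Codes:
  A: 01 (length 2)
  F: 11 (length 2)
  D: 00 (length 2)
  I: 10 (length 2)
Average code length: 130/65 = 2.0000 bits/symbol


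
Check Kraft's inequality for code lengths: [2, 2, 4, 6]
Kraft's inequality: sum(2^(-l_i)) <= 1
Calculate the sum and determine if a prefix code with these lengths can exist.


Sum = 2^(-2) + 2^(-2) + 2^(-4) + 2^(-6)
    = 0.25 + 0.25 + 0.0625 + 0.015625
    = 37/64 = 0.578125
Since 0.578125 <= 1, Kraft's inequality IS satisfied.
A prefix code with these lengths CAN exist.

Kraft sum = 0.578125. Satisfied.


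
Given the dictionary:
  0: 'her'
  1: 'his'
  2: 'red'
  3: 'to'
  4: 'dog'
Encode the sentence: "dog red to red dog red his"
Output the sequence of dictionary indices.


Look up each word in the dictionary:
  'dog' -> 4
  'red' -> 2
  'to' -> 3
  'red' -> 2
  'dog' -> 4
  'red' -> 2
  'his' -> 1

Encoded: [4, 2, 3, 2, 4, 2, 1]


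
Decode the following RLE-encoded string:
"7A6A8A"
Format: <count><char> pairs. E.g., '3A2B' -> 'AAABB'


Expanding each <count><char> pair:
  7A -> 'AAAAAAA'
  6A -> 'AAAAAA'
  8A -> 'AAAAAAAA'

Decoded = AAAAAAAAAAAAAAAAAAAAA


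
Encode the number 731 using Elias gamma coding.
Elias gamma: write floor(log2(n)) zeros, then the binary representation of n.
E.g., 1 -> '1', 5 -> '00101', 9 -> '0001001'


num_bits = floor(log2(731)) + 1 = 10
leading_zeros = num_bits - 1 = 9
binary(731) = 1011011011

Elias gamma(731) = '000000000' + '1011011011' = 0000000001011011011 (19 bits)


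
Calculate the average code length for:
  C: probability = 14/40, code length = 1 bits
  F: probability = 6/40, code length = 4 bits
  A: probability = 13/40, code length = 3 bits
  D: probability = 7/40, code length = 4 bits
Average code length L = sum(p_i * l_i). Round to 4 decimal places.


Weighted contributions p_i * l_i:
  C: (14/40) * 1 = 14/40
  F: (6/40) * 4 = 24/40
  A: (13/40) * 3 = 39/40
  D: (7/40) * 4 = 28/40
Sum = (14 + 24 + 39 + 28)/40 = 105/40

L = 105/40 = 2.6250 bits/symbol


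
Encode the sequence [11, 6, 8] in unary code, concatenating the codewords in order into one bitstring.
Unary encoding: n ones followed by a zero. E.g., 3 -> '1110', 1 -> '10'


Encode each number as n ones followed by a terminating 0:
  11 -> 111111111110 (12 bits)
  6 -> 1111110 (7 bits)
  8 -> 111111110 (9 bits)
Total length = 12 + 7 + 9 = 28 bits.

Unary([11, 6, 8]) = 1111111111101111110111111110 (28 bits)


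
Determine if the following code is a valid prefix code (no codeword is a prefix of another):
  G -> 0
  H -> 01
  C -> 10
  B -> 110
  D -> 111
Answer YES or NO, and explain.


Checking each pair (does one codeword prefix another?):
  G='0' vs H='01': prefix -- VIOLATION

NO -- this is NOT a valid prefix code. G (0) is a prefix of H (01).


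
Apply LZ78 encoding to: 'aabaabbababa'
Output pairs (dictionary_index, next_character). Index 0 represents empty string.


LZ78 encoding steps:
Dictionary: {0: ''}
Step 1: w='' (idx 0), next='a' -> output (0, 'a'), add 'a' as idx 1
Step 2: w='a' (idx 1), next='b' -> output (1, 'b'), add 'ab' as idx 2
Step 3: w='a' (idx 1), next='a' -> output (1, 'a'), add 'aa' as idx 3
Step 4: w='' (idx 0), next='b' -> output (0, 'b'), add 'b' as idx 4
Step 5: w='b' (idx 4), next='a' -> output (4, 'a'), add 'ba' as idx 5
Step 6: w='ba' (idx 5), next='b' -> output (5, 'b'), add 'bab' as idx 6
Step 7: w='a' (idx 1), end of input -> output (1, '')


Encoded: [(0, 'a'), (1, 'b'), (1, 'a'), (0, 'b'), (4, 'a'), (5, 'b'), (1, '')]


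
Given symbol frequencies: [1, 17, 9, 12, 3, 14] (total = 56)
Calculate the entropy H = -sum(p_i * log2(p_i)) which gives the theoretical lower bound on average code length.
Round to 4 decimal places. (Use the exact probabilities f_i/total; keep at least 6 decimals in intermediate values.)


Per-symbol terms -p_i * log2(p_i) with p_i = f_i/56:
  p = 1/56 = 0.017857: log2(p) = -5.807355, -p*log2(p) = 0.103703
  p = 17/56 = 0.303571: log2(p) = -1.719892, -p*log2(p) = 0.522110
  p = 9/56 = 0.160714: log2(p) = -2.637430, -p*log2(p) = 0.423873
  p = 12/56 = 0.214286: log2(p) = -2.222392, -p*log2(p) = 0.476227
  p = 3/56 = 0.053571: log2(p) = -4.222392, -p*log2(p) = 0.226200
  p = 14/56 = 0.250000: log2(p) = -2.000000, -p*log2(p) = 0.500000
H = 0.103703 + 0.522110 + 0.423873 + 0.476227 + 0.226200 + 0.500000 = 2.252113

H = 2.2521 bits/symbol


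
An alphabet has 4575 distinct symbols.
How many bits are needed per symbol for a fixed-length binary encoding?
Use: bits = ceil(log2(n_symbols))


log2(4575) = 12.1596
Bracket: 2^12 = 4096 < 4575 <= 2^13 = 8192
So ceil(log2(4575)) = 13

bits = ceil(log2(4575)) = ceil(12.1596) = 13 bits


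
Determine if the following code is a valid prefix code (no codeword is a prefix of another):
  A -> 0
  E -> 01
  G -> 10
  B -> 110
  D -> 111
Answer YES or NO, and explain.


Checking each pair (does one codeword prefix another?):
  A='0' vs E='01': prefix -- VIOLATION

NO -- this is NOT a valid prefix code. A (0) is a prefix of E (01).


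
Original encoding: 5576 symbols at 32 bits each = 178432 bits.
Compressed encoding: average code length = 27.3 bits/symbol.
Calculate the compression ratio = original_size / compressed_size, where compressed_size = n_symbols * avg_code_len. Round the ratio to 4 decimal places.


original_size = n_symbols * orig_bits = 5576 * 32 = 178432 bits
compressed_size = n_symbols * avg_code_len = 5576 * 27.3 = 152224.8 bits
ratio = original_size / compressed_size = 178432 / 152224.8 = 1.1722

Compression ratio = 1.1722


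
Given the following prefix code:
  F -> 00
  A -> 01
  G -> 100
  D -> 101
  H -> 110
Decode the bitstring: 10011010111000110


Decoding step by step:
Bits 100 -> G
Bits 110 -> H
Bits 101 -> D
Bits 110 -> H
Bits 00 -> F
Bits 110 -> H


Decoded message: GHDHFH
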